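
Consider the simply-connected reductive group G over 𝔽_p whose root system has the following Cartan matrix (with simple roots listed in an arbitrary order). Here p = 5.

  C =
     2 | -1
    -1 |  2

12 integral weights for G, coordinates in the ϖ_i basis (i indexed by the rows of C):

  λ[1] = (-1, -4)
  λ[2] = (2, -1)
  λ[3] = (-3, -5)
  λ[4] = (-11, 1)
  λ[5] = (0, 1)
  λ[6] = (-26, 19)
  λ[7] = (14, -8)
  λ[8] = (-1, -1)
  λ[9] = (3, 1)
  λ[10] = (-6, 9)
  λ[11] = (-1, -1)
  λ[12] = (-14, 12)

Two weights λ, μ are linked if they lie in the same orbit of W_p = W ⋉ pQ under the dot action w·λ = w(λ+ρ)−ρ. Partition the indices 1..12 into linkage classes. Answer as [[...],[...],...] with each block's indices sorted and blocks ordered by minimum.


A_2 Cartan matrix, 2 simple roots permuted; ρ=(1,1).

Ā_5 reps of the 12 weights (A_2, coords as presented):

  λ_1 → (3, 0)
  λ_2 → (3, 0)
  λ_3 → (3, 1)
  λ_4 → (3, 0)
  λ_5 → (1, 2)
  λ_6 → (0, 0)
  λ_7 → (3, 2)
  λ_8 → (0, 0)
  λ_9 → (3, 1)
  λ_10 → (0, 0)
  λ_11 → (0, 0)
  λ_12 → (0, 2)

The 12 indices split into 6 linkage classes (same alcove rep ⇔ same W_5-dot-orbit):

[[1, 2, 4], [3, 9], [5], [6, 8, 10, 11], [7], [12]]


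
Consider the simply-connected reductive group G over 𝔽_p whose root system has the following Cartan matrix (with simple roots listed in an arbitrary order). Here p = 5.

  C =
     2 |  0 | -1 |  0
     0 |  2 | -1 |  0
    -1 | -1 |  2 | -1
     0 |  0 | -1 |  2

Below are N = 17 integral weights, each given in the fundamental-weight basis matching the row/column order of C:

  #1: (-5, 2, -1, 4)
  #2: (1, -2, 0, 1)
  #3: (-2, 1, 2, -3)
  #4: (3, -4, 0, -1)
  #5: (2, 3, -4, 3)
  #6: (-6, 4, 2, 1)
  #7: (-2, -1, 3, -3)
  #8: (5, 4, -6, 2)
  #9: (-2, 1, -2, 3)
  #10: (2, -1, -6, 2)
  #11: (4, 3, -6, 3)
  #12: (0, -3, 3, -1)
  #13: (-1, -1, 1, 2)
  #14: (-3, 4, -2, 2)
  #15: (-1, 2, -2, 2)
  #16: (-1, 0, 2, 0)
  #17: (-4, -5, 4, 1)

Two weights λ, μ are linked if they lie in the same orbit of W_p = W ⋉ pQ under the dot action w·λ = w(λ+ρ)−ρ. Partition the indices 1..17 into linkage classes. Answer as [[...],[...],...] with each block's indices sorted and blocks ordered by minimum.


Dynkin diagram of C (from the 6 off-diagonal −1 entries): D_4.

λ_j+ρ reflected into Ā_5 (⟨·,θ^∨⟩≤5); 4-tuples as given:

  [1] (0, 1, 0, 1);  [2] (2, 1, 0, 2);  [3] (1, 2, 0, 2);  [4] (2, 1, 0, 2);  [5] (0, 1, 0, 1);  [6] (0, 0, 0, 3);  [7] (1, 0, 1, 2);  [8] (0, 1, 0, 1);  [9] (1, 0, 1, 2);  [10] (2, 1, 0, 2);  [11] (0, 1, 0, 1);  [12] (1, 2, 0, 0);  [13] (0, 0, 0, 3);  [14] (1, 2, 0, 0);  [15] (1, 2, 0, 2);  [16] (0, 1, 0, 1);  [17] (1, 2, 0, 0)

Partition of {1..17} into 6 W_5-dot-orbits:

[[1, 5, 8, 11, 16], [2, 4, 10], [3, 15], [6, 13], [7, 9], [12, 14, 17]]


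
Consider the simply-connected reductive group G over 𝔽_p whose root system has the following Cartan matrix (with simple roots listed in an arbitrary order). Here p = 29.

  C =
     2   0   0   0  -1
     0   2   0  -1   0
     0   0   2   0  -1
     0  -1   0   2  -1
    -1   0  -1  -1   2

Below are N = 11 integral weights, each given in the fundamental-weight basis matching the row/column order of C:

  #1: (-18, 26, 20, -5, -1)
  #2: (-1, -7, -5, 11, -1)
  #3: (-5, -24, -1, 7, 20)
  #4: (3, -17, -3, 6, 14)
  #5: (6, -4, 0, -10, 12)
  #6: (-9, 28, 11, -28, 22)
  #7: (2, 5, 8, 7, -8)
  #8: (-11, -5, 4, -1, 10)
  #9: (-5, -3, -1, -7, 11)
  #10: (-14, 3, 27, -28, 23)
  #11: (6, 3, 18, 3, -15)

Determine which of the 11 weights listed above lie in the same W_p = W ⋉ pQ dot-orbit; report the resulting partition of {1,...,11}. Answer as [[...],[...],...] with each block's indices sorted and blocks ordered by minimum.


D_5 Cartan matrix, 5 simple roots permuted; ρ=(1,1,1,1,1).

Each λ_j+ρ reduced to Ā_29; 5-tuples below use C's row order:

  λ_1+ρ ↦ (4, 6, 0, 2, 0);  λ_2+ρ ↦ (4, 6, 0, 2, 0);  λ_3+ρ ↦ (4, 6, 0, 2, 0);  λ_4+ρ ↦ (4, 6, 2, 1, 3);  λ_5+ρ ↦ (7, 9, 1, 3, 1);  λ_6+ρ ↦ (4, 6, 0, 2, 0);  λ_7+ρ ↦ (4, 6, 2, 1, 3);  λ_8+ρ ↦ (7, 0, 2, 1, 3);  λ_9+ρ ↦ (4, 6, 0, 2, 0);  λ_10+ρ ↦ (7, 0, 2, 1, 3);  λ_11+ρ ↦ (4, 6, 2, 1, 3)

The 11 indices split into 4 linkage classes (same alcove rep ⇔ same W_29-dot-orbit):

[[1, 2, 3, 6, 9], [4, 7, 11], [5], [8, 10]]


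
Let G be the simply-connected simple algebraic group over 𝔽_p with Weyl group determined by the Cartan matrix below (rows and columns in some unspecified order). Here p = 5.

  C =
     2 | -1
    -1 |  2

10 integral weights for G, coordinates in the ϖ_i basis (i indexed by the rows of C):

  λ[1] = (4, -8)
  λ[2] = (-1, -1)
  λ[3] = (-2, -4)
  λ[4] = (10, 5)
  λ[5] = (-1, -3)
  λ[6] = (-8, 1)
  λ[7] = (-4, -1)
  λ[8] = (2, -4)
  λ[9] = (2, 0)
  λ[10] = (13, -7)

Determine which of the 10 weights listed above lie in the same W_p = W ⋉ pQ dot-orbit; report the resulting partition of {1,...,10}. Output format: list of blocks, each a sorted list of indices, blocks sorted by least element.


Type A_2, rank 2, |W|=6; reorder rows/cols to standard.

W_5-reps of the 10 weights in Ā_5 (same 2-coord order as C):

  λ_1+ρ ↦ (0, 3) · λ_2+ρ ↦ (0, 0) · λ_3+ρ ↦ (3, 1) · λ_4+ρ ↦ (3, 1) · λ_5+ρ ↦ (2, 0) · λ_6+ρ ↦ (0, 3) · λ_7+ρ ↦ (0, 3) · λ_8+ρ ↦ (0, 3) · λ_9+ρ ↦ (3, 1) · λ_10+ρ ↦ (3, 1)

These 10 weights hit 4 W_5-dot-orbits; sizes (4, 1, 4, 1):

[[1, 6, 7, 8], [2], [3, 4, 9, 10], [5]]


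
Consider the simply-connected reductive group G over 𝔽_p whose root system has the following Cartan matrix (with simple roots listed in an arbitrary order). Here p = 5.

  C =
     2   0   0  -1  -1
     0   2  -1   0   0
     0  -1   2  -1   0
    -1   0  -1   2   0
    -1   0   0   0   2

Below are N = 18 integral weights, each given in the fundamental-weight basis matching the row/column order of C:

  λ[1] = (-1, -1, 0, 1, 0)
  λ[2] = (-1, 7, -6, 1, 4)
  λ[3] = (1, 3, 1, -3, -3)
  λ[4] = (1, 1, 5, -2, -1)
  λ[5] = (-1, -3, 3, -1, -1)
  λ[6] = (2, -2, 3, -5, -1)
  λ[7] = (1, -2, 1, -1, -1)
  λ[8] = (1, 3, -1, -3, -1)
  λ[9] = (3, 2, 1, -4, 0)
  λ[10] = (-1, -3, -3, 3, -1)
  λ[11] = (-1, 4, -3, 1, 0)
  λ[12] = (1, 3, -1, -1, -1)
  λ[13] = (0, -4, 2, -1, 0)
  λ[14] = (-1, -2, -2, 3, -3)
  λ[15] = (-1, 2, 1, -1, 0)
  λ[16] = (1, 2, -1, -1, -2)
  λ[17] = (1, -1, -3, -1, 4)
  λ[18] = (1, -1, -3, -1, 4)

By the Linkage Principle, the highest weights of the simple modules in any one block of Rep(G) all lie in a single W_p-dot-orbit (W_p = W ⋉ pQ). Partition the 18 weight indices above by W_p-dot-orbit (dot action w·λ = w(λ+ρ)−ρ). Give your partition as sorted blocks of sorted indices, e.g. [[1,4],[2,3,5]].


Cartan matrix: type A_5 (|W|=720); un-permuting the 5 rows.

Alcove-folded reps (p=5, 18 weights, presented ϖ-order):

    [1] (0, 0, 1, 2, 1)
    [2] (0, 2, 0, 0, 3)
    [3] (1, 3, 0, 0, 1)
    [4] (0, 0, 1, 2, 1)
    [5] (0, 2, 2, 0, 0)
    [6] (0, 0, 1, 2, 1)
    [7] (2, 1, 1, 0, 0)
    [8] (0, 2, 2, 0, 0)
    [9] (0, 0, 1, 2, 1)
    [10] (0, 2, 2, 0, 0)
    [11] (0, 2, 2, 0, 0)
    [12] (1, 3, 0, 0, 1)
    [13] (1, 3, 0, 0, 1)
    [14] (2, 1, 1, 0, 0)
    [15] (0, 2, 2, 0, 0)
    [16] (1, 3, 0, 0, 1)
    [17] (0, 2, 0, 0, 3)
    [18] (0, 2, 0, 0, 3)

The 18 indices split into 5 linkage classes (same alcove rep ⇔ same W_5-dot-orbit):

[[1, 4, 6, 9], [2, 17, 18], [3, 12, 13, 16], [5, 8, 10, 11, 15], [7, 14]]


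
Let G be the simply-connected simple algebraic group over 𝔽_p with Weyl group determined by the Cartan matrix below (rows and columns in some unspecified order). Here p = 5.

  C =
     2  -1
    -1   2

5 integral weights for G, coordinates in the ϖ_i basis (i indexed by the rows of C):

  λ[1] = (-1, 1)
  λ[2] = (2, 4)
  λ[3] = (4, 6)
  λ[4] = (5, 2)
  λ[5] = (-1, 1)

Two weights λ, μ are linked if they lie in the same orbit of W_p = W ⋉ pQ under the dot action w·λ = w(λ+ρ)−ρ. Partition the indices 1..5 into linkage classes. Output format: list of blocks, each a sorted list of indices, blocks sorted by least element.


C ↔ A_2 under row/col permutation; |W(A_2)| = 6.

Alcove-folded reps (p=5, 5 weights, presented ϖ-order):

  1: (0, 2)
  2: (0, 2)
  3: (0, 2)
  4: (1, 1)
  5: (0, 2)

These 5 weights hit 2 W_5-dot-orbits; sizes (4, 1):

[[1, 2, 3, 5], [4]]


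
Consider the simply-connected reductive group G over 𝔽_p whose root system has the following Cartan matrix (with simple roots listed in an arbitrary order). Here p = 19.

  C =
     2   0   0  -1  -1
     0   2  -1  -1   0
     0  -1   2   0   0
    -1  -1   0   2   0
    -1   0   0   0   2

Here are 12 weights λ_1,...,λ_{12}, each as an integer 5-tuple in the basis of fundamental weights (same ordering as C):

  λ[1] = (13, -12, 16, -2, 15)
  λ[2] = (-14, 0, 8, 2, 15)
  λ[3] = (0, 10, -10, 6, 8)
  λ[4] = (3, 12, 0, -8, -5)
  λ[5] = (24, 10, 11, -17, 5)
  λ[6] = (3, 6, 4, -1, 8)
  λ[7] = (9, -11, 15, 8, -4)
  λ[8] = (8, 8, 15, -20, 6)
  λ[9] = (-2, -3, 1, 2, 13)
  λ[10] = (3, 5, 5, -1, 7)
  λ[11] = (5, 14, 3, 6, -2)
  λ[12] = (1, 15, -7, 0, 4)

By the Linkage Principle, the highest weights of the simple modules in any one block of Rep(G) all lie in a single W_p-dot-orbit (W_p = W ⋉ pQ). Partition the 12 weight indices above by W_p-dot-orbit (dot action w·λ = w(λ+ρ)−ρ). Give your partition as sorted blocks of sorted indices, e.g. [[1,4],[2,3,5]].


Cartan matrix: type A_5 (|W|=720); un-permuting the 5 rows.

Each λ_j+ρ reduced to Ā_19; 5-tuples below use C's row order:

    λ_1+ρ ↦ (2, 10, 1, 1, 0)
    λ_2+ρ ↦ (3, 9, 0, 1, 3)
    λ_3+ρ ↦ (1, 2, 0, 7, 0)
    λ_4+ρ ↦ (4, 6, 1, 0, 3)
    λ_5+ρ ↦ (4, 6, 1, 0, 3)
    λ_6+ρ ↦ (4, 6, 1, 0, 3)
    λ_7+ρ ↦ (3, 9, 0, 1, 3)
    λ_8+ρ ↦ (3, 9, 0, 1, 3)
    λ_9+ρ ↦ (1, 2, 0, 0, 13)
    λ_10+ρ ↦ (4, 6, 1, 0, 3)
    λ_11+ρ ↦ (4, 6, 1, 0, 3)
    λ_12+ρ ↦ (2, 10, 1, 1, 0)

Linkage partition of the 12 weights (5 classes, p=19):

[[1, 12], [2, 7, 8], [3], [4, 5, 6, 10, 11], [9]]


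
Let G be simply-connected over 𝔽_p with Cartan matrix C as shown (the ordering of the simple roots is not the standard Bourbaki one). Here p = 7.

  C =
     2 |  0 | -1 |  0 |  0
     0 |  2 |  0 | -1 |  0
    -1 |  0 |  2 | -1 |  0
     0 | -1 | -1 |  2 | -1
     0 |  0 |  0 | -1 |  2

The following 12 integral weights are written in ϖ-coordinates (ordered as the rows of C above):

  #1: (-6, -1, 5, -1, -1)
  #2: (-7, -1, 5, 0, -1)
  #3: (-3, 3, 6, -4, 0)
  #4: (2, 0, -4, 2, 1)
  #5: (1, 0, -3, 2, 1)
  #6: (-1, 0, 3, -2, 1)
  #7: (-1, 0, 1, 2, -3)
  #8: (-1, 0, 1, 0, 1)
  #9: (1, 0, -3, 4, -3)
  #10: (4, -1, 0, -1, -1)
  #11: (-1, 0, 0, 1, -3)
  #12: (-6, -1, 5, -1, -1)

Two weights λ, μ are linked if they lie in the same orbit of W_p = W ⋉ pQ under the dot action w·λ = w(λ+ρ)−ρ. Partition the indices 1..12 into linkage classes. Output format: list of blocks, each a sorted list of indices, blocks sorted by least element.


D_5 Cartan matrix, 5 simple roots permuted; ρ=(1,1,1,1,1).

λ_j+ρ reflected into Ā_7 (⟨·,θ^∨⟩≤7); 5-tuples as given:

    λ_1 → (5, 0, 1, 0, 0)
    λ_2 → (5, 0, 1, 0, 0)
    λ_3 → (0, 0, 1, 1, 1)
    λ_4 → (0, 1, 1, 0, 2)
    λ_5 → (0, 1, 0, 1, 2)
    λ_6 → (0, 0, 1, 1, 1)
    λ_7 → (0, 1, 0, 1, 2)
    λ_8 → (0, 1, 0, 1, 2)
    λ_9 → (0, 1, 0, 1, 2)
    λ_10 → (5, 0, 1, 0, 0)
    λ_11 → (0, 1, 1, 0, 2)
    λ_12 → (5, 0, 1, 0, 0)

4 distinct reps among the 12 weights ⇒ 4 W_7-linkage classes:

[[1, 2, 10, 12], [3, 6], [4, 11], [5, 7, 8, 9]]


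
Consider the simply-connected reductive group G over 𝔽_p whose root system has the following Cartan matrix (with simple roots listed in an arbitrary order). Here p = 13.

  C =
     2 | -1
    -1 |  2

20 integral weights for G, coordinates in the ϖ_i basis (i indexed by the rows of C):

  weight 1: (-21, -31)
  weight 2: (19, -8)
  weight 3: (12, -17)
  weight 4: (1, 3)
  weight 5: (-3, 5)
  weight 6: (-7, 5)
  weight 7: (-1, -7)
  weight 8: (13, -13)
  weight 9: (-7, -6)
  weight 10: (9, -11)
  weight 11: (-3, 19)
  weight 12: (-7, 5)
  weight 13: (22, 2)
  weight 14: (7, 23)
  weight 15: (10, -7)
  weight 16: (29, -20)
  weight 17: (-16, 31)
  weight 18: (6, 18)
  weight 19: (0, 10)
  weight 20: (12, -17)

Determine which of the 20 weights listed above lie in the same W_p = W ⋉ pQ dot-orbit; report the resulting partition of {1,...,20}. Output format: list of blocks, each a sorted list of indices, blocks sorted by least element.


Type A_2, rank 2, |W|=6; reorder rows/cols to standard.

W_13-reps of the 20 weights in Ā_13 (same 2-coord order as C):

  λ_1 → (2, 4);  λ_2 → (6, 0);  λ_3 → (0, 10);  λ_4 → (2, 4);  λ_5 → (2, 4);  λ_6 → (6, 0);  λ_7 → (6, 0);  λ_8 → (1, 11);  λ_9 → (5, 6);  λ_10 → (0, 10);  λ_11 → (5, 6);  λ_12 → (6, 0);  λ_13 → (0, 10);  λ_14 → (5, 6);  λ_15 → (5, 6);  λ_16 → (2, 4);  λ_17 → (2, 4);  λ_18 → (6, 0);  λ_19 → (1, 11);  λ_20 → (0, 10)

Partition of {1..20} into 5 W_13-dot-orbits:

[[1, 4, 5, 16, 17], [2, 6, 7, 12, 18], [3, 10, 13, 20], [8, 19], [9, 11, 14, 15]]


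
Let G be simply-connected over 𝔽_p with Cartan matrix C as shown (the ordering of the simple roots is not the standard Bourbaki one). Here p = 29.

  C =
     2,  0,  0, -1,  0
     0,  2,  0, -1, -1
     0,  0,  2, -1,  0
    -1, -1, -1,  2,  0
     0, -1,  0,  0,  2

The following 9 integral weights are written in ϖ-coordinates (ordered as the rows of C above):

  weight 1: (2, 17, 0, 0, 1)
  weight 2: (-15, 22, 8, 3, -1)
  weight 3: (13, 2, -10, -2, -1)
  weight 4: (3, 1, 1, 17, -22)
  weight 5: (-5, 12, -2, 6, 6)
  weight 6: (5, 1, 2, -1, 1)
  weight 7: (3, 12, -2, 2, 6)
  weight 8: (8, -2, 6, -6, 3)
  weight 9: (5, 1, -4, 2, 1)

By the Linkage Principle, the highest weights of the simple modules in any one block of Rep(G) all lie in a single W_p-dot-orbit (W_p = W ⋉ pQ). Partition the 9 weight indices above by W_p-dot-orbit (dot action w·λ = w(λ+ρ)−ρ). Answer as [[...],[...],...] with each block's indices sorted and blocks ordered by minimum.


Dynkin diagram of C (from the 8 off-diagonal −1 entries): D_5.

λ_j+ρ reflected into Ā_29 (⟨·,θ^∨⟩≤29); 5-tuples as given:

  λ_1+ρ ↦ (3, 3, 1, 1, 2);  λ_2+ρ ↦ (4, 0, 1, 2, 7);  λ_3+ρ ↦ (4, 0, 1, 2, 7);  λ_4+ρ ↦ (3, 3, 1, 1, 2);  λ_5+ρ ↦ (4, 0, 1, 2, 7);  λ_6+ρ ↦ (6, 2, 3, 0, 2);  λ_7+ρ ↦ (4, 0, 1, 2, 7);  λ_8+ρ ↦ (3, 3, 1, 1, 2);  λ_9+ρ ↦ (6, 2, 3, 0, 2)

These 9 weights hit 3 W_29-dot-orbits; sizes (3, 4, 2):

[[1, 4, 8], [2, 3, 5, 7], [6, 9]]


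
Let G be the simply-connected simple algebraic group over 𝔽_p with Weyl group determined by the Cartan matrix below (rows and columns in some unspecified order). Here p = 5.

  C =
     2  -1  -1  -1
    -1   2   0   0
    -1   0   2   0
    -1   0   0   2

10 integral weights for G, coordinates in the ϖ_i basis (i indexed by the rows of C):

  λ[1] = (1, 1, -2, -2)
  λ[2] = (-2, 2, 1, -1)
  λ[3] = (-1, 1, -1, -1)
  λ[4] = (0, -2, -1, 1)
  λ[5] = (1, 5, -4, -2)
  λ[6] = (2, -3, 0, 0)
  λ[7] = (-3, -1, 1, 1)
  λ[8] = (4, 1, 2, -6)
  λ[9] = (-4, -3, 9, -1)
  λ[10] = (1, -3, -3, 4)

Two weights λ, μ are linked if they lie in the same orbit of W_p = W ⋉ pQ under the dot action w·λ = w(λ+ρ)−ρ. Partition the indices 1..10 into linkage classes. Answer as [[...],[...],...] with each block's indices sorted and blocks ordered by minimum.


Root system D_4: the 4×4 matrix C matches after relabeling.

Folding the 10 weights λ_j+ρ into Ā_5 (reps in the given 4-coord order):

  λ_1 → (0, 2, 1, 1);  λ_2 → (0, 2, 1, 1);  λ_3 → (0, 2, 0, 0);  λ_4 → (0, 1, 0, 2);  λ_5 → (0, 2, 1, 1);  λ_6 → (0, 2, 1, 1);  λ_7 → (0, 2, 0, 0);  λ_8 → (0, 3, 2, 0);  λ_9 → (0, 2, 0, 0);  λ_10 → (0, 0, 0, 3)

Linkage partition of the 10 weights (5 classes, p=5):

[[1, 2, 5, 6], [3, 7, 9], [4], [8], [10]]


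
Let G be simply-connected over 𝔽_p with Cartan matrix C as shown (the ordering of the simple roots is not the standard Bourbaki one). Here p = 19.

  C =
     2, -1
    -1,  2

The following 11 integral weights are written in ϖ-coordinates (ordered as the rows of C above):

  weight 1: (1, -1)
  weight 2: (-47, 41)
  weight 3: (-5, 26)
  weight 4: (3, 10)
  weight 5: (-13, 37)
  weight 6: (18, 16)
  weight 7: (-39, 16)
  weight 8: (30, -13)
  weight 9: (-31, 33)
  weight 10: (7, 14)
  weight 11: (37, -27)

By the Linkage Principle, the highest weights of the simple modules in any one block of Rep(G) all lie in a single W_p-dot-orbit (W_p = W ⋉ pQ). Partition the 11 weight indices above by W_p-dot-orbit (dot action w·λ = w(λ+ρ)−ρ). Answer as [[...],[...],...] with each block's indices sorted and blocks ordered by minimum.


C ↔ A_2 under row/col permutation; |W(A_2)| = 6.

λ_j+ρ reflected into Ā_19 (⟨·,θ^∨⟩≤19); 2-tuples as given:

  1: (2, 0)
  2: (4, 11)
  3: (4, 11)
  4: (4, 11)
  5: (7, 0)
  6: (2, 0)
  7: (2, 0)
  8: (7, 0)
  9: (4, 11)
  10: (4, 11)
  11: (7, 0)

These 11 weights hit 3 W_19-dot-orbits; sizes (3, 5, 3):

[[1, 6, 7], [2, 3, 4, 9, 10], [5, 8, 11]]


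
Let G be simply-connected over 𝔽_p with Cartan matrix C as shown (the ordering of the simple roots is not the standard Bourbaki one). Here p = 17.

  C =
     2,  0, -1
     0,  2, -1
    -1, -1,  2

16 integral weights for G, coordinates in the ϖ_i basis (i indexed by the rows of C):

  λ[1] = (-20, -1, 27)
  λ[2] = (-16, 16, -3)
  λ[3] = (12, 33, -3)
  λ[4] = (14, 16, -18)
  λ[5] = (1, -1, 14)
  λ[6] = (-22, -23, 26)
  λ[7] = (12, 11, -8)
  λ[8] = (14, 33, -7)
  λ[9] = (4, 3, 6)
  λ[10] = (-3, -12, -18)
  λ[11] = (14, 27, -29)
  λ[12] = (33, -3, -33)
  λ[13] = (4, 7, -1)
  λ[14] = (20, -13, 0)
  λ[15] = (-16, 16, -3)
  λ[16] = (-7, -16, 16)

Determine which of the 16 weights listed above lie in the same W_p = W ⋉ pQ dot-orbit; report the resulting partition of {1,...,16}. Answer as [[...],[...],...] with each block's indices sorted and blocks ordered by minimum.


Type A_3, rank 3, |W|=24; reorder rows/cols to standard.

Ā_17 reps of the 16 weights (A_3, coords as presented):

  [1] (6, 9, 2);  [2] (2, 0, 15);  [3] (2, 11, 4);  [4] (2, 0, 15);  [5] (2, 0, 15);  [6] (5, 4, 7);  [7] (5, 4, 7);  [8] (6, 9, 2);  [9] (5, 4, 7);  [10] (2, 11, 4);  [11] (2, 11, 4);  [12] (2, 0, 15);  [13] (5, 8, 0);  [14] (5, 4, 7);  [15] (2, 0, 15);  [16] (2, 11, 4)

Partition of {1..16} into 5 W_17-dot-orbits:

[[1, 8], [2, 4, 5, 12, 15], [3, 10, 11, 16], [6, 7, 9, 14], [13]]


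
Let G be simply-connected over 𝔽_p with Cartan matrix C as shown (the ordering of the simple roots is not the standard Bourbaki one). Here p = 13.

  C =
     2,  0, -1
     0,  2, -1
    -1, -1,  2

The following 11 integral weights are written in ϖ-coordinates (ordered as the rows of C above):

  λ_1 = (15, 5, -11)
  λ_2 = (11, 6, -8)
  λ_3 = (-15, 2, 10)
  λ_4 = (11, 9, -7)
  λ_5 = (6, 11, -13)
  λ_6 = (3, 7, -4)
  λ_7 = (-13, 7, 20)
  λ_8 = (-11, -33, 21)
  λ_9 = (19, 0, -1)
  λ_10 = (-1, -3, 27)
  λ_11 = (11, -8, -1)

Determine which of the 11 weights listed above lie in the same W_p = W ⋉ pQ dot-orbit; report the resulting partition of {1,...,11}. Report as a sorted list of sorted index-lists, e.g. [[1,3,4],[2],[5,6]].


Type A_3, rank 3, |W|=24; reorder rows/cols to standard.

Alcove-folded reps (p=13, 11 weights, presented ϖ-order):

  1: (3, 1, 6)
  2: (5, 0, 7)
  3: (10, 1, 2)
  4: (3, 1, 6)
  5: (5, 0, 7)
  6: (1, 5, 3)
  7: (1, 5, 3)
  8: (3, 1, 6)
  9: (5, 0, 7)
  10: (0, 2, 0)
  11: (5, 0, 7)

These 11 weights hit 5 W_13-dot-orbits; sizes (3, 4, 1, 2, 1):

[[1, 4, 8], [2, 5, 9, 11], [3], [6, 7], [10]]


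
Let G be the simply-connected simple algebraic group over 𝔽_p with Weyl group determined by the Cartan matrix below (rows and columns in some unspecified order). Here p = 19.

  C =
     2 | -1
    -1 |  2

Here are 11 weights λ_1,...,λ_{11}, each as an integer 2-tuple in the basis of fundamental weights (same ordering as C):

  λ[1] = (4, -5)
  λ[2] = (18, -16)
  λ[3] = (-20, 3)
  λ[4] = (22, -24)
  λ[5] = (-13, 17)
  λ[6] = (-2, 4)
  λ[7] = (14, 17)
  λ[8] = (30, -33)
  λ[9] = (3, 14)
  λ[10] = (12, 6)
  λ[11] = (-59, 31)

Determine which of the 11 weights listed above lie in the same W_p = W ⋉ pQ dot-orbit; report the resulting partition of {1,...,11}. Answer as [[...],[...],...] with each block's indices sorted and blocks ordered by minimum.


A_2 Cartan matrix, 2 simple roots permuted; ρ=(1,1).

W_19-reps of the 11 weights in Ā_19 (same 2-coord order as C):

  1: (1, 4)
  2: (4, 15)
  3: (4, 15)
  4: (4, 15)
  5: (12, 6)
  6: (1, 4)
  7: (1, 4)
  8: (12, 6)
  9: (4, 15)
  10: (12, 6)
  11: (12, 6)

Partition of {1..11} into 3 W_19-dot-orbits:

[[1, 6, 7], [2, 3, 4, 9], [5, 8, 10, 11]]


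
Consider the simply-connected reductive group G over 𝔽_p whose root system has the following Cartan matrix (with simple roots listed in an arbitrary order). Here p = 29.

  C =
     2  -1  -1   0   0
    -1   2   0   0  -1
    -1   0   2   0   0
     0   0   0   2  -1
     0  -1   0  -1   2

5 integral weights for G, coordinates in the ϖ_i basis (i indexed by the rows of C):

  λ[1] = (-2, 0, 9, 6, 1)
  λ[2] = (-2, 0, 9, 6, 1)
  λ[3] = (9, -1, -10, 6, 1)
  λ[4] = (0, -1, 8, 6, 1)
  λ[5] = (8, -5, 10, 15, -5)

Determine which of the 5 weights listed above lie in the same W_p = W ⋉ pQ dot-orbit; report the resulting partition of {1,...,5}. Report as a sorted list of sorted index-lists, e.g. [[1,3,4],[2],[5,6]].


Cartan matrix: type A_5 (|W|=720); un-permuting the 5 rows.

λ_j+ρ reflected into Ā_29 (⟨·,θ^∨⟩≤29); 5-tuples as given:

  λ_1 → (1, 0, 9, 7, 2) · λ_2 → (1, 0, 9, 7, 2) · λ_3 → (1, 0, 9, 7, 2) · λ_4 → (1, 0, 9, 7, 2) · λ_5 → (1, 4, 11, 8, 4)

2 distinct reps among the 5 weights ⇒ 2 W_29-linkage classes:

[[1, 2, 3, 4], [5]]


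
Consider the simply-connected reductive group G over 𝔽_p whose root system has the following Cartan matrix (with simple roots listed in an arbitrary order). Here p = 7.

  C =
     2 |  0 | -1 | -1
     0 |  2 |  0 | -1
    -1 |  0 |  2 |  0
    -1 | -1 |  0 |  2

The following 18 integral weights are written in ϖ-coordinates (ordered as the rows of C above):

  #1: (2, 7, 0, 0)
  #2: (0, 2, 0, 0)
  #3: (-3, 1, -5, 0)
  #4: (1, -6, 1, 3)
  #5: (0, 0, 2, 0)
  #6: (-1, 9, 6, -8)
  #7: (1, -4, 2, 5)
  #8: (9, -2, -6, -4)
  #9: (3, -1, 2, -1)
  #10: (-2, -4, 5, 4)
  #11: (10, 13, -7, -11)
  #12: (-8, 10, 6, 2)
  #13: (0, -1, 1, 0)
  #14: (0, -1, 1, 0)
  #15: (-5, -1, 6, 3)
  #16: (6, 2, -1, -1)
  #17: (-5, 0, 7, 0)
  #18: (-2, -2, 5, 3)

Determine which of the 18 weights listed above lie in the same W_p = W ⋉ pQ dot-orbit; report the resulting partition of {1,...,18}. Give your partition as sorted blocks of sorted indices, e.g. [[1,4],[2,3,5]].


Root system A_4: the 4×4 matrix C matches after relabeling.

W_7-reps of the 18 weights in Ā_7 (same 4-coord order as C):

    1: (1, 1, 3, 1)
    2: (1, 3, 1, 1)
    3: (1, 3, 1, 1)
    4: (1, 3, 1, 1)
    5: (1, 1, 3, 1)
    6: (4, 0, 3, 0)
    7: (1, 1, 1, 2)
    8: (1, 0, 2, 1)
    9: (4, 0, 3, 0)
    10: (1, 0, 2, 1)
    11: (1, 0, 2, 1)
    12: (4, 0, 3, 0)
    13: (1, 0, 2, 1)
    14: (1, 0, 2, 1)
    15: (4, 0, 3, 0)
    16: (4, 0, 3, 0)
    17: (1, 1, 3, 1)
    18: (1, 1, 3, 1)

Grouping the 18 weights by Ā_7-representative: 5 linkage classes.

[[1, 5, 17, 18], [2, 3, 4], [6, 9, 12, 15, 16], [7], [8, 10, 11, 13, 14]]


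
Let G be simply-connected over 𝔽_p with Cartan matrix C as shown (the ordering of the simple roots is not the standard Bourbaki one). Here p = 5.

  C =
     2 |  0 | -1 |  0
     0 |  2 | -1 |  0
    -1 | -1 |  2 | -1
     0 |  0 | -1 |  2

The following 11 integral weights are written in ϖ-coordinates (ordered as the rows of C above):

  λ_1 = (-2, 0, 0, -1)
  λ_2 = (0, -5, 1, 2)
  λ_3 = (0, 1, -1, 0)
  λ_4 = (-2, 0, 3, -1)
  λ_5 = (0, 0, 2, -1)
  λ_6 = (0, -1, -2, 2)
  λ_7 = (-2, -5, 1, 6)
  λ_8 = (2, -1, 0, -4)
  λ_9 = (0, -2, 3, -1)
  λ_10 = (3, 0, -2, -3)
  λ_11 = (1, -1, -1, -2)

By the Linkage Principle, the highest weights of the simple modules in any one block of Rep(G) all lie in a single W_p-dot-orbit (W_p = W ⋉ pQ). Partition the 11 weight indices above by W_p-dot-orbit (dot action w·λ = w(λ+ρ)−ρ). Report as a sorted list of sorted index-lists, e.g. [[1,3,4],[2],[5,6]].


Root system D_4: the 4×4 matrix C matches after relabeling.

Ā_5 reps of the 11 weights (D_4, coords as presented):

    1: (1, 1, 0, 0)
    2: (1, 2, 0, 1)
    3: (1, 2, 0, 1)
    4: (1, 1, 0, 0)
    5: (1, 1, 0, 0)
    6: (0, 1, 0, 2)
    7: (1, 2, 0, 1)
    8: (1, 2, 0, 1)
    9: (1, 1, 0, 0)
    10: (1, 2, 0, 1)
    11: (1, 1, 0, 0)

Partition of {1..11} into 3 W_5-dot-orbits:

[[1, 4, 5, 9, 11], [2, 3, 7, 8, 10], [6]]


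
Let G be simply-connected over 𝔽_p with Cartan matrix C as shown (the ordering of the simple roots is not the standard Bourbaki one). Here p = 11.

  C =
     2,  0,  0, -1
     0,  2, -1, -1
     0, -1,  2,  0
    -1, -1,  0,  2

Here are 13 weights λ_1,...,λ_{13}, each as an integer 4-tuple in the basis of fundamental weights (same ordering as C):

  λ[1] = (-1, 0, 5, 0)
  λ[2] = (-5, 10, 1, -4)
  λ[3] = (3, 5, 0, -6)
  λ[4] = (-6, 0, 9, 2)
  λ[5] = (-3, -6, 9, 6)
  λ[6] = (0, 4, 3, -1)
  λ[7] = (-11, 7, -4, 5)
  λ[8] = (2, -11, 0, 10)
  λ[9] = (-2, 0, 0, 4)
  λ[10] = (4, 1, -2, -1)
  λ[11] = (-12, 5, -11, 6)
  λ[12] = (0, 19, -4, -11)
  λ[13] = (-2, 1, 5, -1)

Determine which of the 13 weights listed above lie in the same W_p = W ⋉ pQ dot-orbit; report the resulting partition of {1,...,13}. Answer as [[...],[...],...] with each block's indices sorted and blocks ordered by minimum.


Cartan matrix: type A_4 (|W|=120); un-permuting the 4 rows.

W_11-reps of the 13 weights in Ā_11 (same 4-coord order as C):

  λ_1+ρ ↦ (0, 1, 6, 1) · λ_2+ρ ↦ (1, 4, 0, 4) · λ_3+ρ ↦ (1, 1, 1, 4) · λ_4+ρ ↦ (0, 1, 6, 1) · λ_5+ρ ↦ (1, 5, 4, 0) · λ_6+ρ ↦ (1, 5, 4, 0) · λ_7+ρ ↦ (3, 1, 0, 4) · λ_8+ρ ↦ (0, 1, 6, 1) · λ_9+ρ ↦ (1, 1, 1, 4) · λ_10+ρ ↦ (5, 1, 1, 0) · λ_11+ρ ↦ (1, 4, 0, 4) · λ_12+ρ ↦ (0, 1, 6, 1) · λ_13+ρ ↦ (0, 1, 6, 1)

Linkage partition of the 13 weights (6 classes, p=11):

[[1, 4, 8, 12, 13], [2, 11], [3, 9], [5, 6], [7], [10]]


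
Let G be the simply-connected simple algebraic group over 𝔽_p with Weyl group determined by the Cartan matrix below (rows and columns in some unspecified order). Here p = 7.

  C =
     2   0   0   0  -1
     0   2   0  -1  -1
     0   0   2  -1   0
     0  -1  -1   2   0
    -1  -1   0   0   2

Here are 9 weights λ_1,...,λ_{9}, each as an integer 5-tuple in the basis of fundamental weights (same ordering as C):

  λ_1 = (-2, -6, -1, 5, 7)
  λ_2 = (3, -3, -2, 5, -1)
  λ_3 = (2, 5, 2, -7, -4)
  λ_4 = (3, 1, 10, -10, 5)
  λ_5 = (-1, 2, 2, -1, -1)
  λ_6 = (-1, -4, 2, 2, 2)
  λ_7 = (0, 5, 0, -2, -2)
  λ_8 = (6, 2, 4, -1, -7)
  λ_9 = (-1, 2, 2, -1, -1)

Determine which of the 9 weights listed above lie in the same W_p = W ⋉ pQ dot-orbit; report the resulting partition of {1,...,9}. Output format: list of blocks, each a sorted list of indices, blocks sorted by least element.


Type A_5, rank 5, |W|=720; reorder rows/cols to standard.

λ_j+ρ reflected into Ā_7 (⟨·,θ^∨⟩≤7); 5-tuples as given:

  1: (0, 4, 0, 1, 1);  2: (1, 0, 0, 3, 2);  3: (0, 3, 3, 0, 0);  4: (1, 0, 0, 3, 2);  5: (0, 3, 3, 0, 0);  6: (0, 3, 3, 0, 0);  7: (0, 4, 0, 1, 1);  8: (1, 0, 0, 3, 2);  9: (0, 3, 3, 0, 0)

Partition of {1..9} into 3 W_7-dot-orbits:

[[1, 7], [2, 4, 8], [3, 5, 6, 9]]


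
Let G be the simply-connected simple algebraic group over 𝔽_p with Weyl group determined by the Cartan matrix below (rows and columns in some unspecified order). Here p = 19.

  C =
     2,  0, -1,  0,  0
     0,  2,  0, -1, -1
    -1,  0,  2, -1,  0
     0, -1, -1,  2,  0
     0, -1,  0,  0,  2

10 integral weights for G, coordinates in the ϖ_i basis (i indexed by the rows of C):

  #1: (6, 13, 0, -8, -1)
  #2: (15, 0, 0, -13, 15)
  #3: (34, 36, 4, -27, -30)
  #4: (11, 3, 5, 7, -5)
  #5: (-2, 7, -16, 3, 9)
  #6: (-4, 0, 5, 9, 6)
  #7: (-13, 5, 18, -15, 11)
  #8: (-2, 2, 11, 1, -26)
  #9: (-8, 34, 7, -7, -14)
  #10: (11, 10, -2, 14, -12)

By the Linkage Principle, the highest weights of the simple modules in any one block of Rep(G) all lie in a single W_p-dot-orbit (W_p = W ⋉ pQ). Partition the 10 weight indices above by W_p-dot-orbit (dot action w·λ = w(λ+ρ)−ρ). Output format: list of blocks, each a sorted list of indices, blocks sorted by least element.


Cartan matrix: type A_5 (|W|=720); un-permuting the 5 rows.

Each λ_j+ρ reduced to Ā_19; 5-tuples below use C's row order:

  [1] (1, 7, 6, 1, 0) · [2] (2, 1, 1, 10, 2) · [3] (2, 1, 1, 10, 2) · [4] (1, 7, 6, 1, 0) · [5] (1, 1, 8, 3, 3) · [6] (2, 1, 1, 10, 2) · [7] (1, 7, 6, 1, 0) · [8] (2, 1, 1, 10, 2) · [9] (2, 1, 1, 10, 2) · [10] (1, 7, 6, 1, 0)

Partition of {1..10} into 3 W_19-dot-orbits:

[[1, 4, 7, 10], [2, 3, 6, 8, 9], [5]]


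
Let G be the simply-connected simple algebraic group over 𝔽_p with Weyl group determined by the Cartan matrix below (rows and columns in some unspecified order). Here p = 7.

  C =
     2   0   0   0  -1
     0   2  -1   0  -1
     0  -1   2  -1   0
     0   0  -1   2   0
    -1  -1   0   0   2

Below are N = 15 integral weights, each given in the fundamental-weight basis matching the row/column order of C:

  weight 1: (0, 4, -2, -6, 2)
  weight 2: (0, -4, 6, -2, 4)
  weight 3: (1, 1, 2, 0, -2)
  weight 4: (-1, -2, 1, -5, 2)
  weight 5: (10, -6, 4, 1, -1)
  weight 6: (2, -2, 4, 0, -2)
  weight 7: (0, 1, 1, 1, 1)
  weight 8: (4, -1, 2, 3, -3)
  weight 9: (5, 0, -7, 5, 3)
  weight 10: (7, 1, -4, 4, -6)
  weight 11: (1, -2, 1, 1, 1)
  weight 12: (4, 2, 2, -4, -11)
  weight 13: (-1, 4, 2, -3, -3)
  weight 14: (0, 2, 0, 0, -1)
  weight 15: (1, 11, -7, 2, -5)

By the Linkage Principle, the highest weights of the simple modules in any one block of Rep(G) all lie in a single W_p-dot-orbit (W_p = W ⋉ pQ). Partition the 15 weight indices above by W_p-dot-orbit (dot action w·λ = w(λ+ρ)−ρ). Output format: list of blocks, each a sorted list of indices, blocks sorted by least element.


Root system A_5: the 5×5 matrix C matches after relabeling.

Each λ_j+ρ reduced to Ā_7; 5-tuples below use C's row order:

  [1] (1, 1, 3, 1, 1)
  [2] (1, 3, 1, 1, 0)
  [3] (1, 1, 3, 1, 1)
  [4] (0, 2, 1, 1, 0)
  [5] (0, 4, 0, 0, 1)
  [6] (1, 1, 3, 1, 1)
  [7] (1, 2, 2, 0, 1)
  [8] (0, 2, 1, 1, 0)
  [9] (1, 1, 3, 1, 1)
  [10] (1, 2, 2, 0, 1)
  [11] (2, 1, 1, 2, 1)
  [12] (0, 2, 1, 1, 0)
  [13] (1, 3, 1, 1, 0)
  [14] (1, 3, 1, 1, 0)
  [15] (2, 1, 1, 2, 1)

Linkage partition of the 15 weights (6 classes, p=7):

[[1, 3, 6, 9], [2, 13, 14], [4, 8, 12], [5], [7, 10], [11, 15]]


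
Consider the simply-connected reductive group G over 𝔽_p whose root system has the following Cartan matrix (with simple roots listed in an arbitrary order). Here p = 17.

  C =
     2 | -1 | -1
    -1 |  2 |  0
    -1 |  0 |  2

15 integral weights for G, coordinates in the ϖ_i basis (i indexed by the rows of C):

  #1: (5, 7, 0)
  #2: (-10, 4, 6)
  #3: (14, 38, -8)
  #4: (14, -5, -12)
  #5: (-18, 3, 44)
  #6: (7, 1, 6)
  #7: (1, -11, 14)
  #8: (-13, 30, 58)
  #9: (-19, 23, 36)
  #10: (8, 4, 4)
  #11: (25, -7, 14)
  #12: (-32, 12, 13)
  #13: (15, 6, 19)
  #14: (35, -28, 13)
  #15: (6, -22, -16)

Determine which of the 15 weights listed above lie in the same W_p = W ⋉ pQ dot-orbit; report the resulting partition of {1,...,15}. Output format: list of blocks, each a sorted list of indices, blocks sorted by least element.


Type A_3, rank 3, |W|=24; reorder rows/cols to standard.

λ_j+ρ reflected into Ā_17 (⟨·,θ^∨⟩≤17); 3-tuples as given:

  1: (6, 8, 1) · 2: (3, 4, 2) · 3: (3, 4, 2) · 4: (0, 4, 11) · 5: (0, 4, 11) · 6: (8, 2, 7) · 7: (8, 2, 7) · 8: (3, 4, 2) · 9: (6, 8, 1) · 10: (9, 3, 3) · 11: (6, 8, 1) · 12: (3, 0, 1) · 13: (6, 8, 1) · 14: (6, 8, 1) · 15: (3, 4, 2)

Grouping the 15 weights by Ā_17-representative: 6 linkage classes.

[[1, 9, 11, 13, 14], [2, 3, 8, 15], [4, 5], [6, 7], [10], [12]]


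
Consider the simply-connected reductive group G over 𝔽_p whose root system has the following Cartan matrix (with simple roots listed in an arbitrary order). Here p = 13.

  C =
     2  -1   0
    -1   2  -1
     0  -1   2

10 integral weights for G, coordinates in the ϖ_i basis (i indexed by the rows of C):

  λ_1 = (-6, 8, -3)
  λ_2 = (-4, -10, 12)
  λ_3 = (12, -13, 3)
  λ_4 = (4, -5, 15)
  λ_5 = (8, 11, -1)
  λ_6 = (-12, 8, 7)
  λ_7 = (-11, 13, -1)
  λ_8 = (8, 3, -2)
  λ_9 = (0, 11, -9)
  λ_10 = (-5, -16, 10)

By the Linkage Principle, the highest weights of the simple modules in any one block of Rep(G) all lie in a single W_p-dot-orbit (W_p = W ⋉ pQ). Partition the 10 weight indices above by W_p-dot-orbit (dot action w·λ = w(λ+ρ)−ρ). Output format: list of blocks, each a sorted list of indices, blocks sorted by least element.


Cartan matrix: type A_3 (|W|=24); un-permuting the 3 rows.

Folding the 10 weights λ_j+ρ into Ā_13 (reps in the given 3-coord order):

  λ_1+ρ ↦ (5, 2, 2) · λ_2+ρ ↦ (9, 3, 1) · λ_3+ρ ↦ (1, 4, 8) · λ_4+ρ ↦ (3, 1, 8) · λ_5+ρ ↦ (1, 4, 8) · λ_6+ρ ↦ (5, 2, 2) · λ_7+ρ ↦ (9, 3, 1) · λ_8+ρ ↦ (9, 3, 1) · λ_9+ρ ↦ (1, 4, 8) · λ_10+ρ ↦ (5, 2, 2)

These 10 weights hit 4 W_13-dot-orbits; sizes (3, 3, 3, 1):

[[1, 6, 10], [2, 7, 8], [3, 5, 9], [4]]


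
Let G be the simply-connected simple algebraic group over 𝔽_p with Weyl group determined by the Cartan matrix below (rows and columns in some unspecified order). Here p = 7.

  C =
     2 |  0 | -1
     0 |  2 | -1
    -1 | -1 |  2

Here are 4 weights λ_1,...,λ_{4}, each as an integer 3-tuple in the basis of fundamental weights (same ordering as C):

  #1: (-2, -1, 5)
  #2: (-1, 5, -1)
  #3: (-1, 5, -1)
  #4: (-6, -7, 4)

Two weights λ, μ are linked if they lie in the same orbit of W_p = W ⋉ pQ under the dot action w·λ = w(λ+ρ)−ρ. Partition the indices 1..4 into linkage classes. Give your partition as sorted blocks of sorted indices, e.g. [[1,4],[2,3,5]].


Cartan matrix: type A_3 (|W|=24); un-permuting the 3 rows.

Folding the 4 weights λ_j+ρ into Ā_7 (reps in the given 3-coord order):

  1: (1, 0, 5);  2: (0, 6, 0);  3: (0, 6, 0);  4: (1, 0, 5)

2 distinct reps among the 4 weights ⇒ 2 W_7-linkage classes:

[[1, 4], [2, 3]]


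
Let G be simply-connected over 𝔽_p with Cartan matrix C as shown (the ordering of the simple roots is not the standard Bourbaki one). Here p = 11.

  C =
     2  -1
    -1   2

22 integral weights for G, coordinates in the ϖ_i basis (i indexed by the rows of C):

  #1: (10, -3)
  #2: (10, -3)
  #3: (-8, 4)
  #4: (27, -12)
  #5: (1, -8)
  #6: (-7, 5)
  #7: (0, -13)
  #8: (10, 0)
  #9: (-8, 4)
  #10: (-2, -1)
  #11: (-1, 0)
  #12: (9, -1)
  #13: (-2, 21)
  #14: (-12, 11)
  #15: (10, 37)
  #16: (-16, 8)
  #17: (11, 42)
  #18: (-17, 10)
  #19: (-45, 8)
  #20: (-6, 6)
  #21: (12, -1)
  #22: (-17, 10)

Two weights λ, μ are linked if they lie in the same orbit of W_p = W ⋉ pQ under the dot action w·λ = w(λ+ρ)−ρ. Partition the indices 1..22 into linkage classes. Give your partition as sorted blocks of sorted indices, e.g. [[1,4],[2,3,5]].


A_2 Cartan matrix, 2 simple roots permuted; ρ=(1,1).

W_11-reps of the 22 weights in Ā_11 (same 2-coord order as C):

  λ_1 → (9, 2);  λ_2 → (9, 2);  λ_3 → (5, 2);  λ_4 → (6, 0);  λ_5 → (5, 2);  λ_6 → (6, 0);  λ_7 → (10, 0);  λ_8 → (10, 0);  λ_9 → (5, 2);  λ_10 → (0, 1);  λ_11 → (0, 1);  λ_12 → (10, 0);  λ_13 → (10, 0);  λ_14 → (10, 0);  λ_15 → (6, 0);  λ_16 → (5, 2);  λ_17 → (0, 1);  λ_18 → (6, 0);  λ_19 → (9, 2);  λ_20 → (5, 2);  λ_21 → (9, 2);  λ_22 → (6, 0)

Partition of {1..22} into 5 W_11-dot-orbits:

[[1, 2, 19, 21], [3, 5, 9, 16, 20], [4, 6, 15, 18, 22], [7, 8, 12, 13, 14], [10, 11, 17]]


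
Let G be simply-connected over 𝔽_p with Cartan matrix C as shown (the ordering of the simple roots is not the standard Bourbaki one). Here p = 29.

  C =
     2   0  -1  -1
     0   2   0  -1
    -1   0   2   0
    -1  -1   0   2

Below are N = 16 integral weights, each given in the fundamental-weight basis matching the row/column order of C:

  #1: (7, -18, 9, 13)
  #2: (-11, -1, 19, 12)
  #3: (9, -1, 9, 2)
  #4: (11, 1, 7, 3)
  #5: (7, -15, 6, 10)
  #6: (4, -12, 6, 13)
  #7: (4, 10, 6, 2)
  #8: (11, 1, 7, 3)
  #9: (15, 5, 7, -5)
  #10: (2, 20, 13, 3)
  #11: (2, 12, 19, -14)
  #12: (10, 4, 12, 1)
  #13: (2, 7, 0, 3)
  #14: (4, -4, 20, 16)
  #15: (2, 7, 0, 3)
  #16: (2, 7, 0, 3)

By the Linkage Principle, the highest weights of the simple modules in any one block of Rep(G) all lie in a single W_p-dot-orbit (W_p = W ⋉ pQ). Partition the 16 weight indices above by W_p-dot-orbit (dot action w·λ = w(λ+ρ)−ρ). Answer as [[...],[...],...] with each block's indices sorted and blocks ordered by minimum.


Type A_4, rank 4, |W|=120; reorder rows/cols to standard.

Folding the 16 weights λ_j+ρ into Ā_29 (reps in the given 4-coord order):

  λ_1 → (5, 11, 7, 3);  λ_2 → (10, 0, 10, 3);  λ_3 → (10, 0, 10, 3);  λ_4 → (12, 2, 8, 4);  λ_5 → (5, 11, 7, 3);  λ_6 → (5, 11, 7, 3);  λ_7 → (5, 11, 7, 3);  λ_8 → (12, 2, 8, 4);  λ_9 → (12, 2, 8, 4);  λ_10 → (3, 8, 1, 4);  λ_11 → (10, 0, 10, 3);  λ_12 → (11, 3, 11, 2);  λ_13 → (3, 8, 1, 4);  λ_14 → (5, 11, 7, 3);  λ_15 → (3, 8, 1, 4);  λ_16 → (3, 8, 1, 4)

Grouping the 16 weights by Ā_29-representative: 5 linkage classes.

[[1, 5, 6, 7, 14], [2, 3, 11], [4, 8, 9], [10, 13, 15, 16], [12]]


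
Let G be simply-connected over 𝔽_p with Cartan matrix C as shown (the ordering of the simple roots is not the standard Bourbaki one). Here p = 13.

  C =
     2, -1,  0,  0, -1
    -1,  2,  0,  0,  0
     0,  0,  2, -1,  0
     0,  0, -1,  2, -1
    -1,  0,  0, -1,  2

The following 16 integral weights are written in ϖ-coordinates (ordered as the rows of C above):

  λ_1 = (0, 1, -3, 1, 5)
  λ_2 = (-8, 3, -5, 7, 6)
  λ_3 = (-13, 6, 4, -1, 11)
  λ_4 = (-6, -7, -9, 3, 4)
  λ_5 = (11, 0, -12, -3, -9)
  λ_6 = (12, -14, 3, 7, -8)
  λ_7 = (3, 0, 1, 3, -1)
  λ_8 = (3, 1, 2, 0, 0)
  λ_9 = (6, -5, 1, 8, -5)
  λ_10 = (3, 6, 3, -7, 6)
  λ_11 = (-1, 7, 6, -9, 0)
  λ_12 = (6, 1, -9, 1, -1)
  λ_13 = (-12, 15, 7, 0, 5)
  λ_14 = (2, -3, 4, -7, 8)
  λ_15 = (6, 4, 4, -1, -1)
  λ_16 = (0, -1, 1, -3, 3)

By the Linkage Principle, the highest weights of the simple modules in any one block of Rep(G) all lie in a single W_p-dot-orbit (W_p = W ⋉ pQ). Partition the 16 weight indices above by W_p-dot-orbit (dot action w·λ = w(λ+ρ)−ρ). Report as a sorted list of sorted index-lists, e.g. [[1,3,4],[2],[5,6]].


C ↔ A_5 under row/col permutation; |W(A_5)| = 720.

Ā_13 reps of the 16 weights (A_5, coords as presented):

    [1] (1, 2, 2, 0, 6)
    [2] (4, 1, 2, 4, 0)
    [3] (7, 1, 1, 0, 0)
    [4] (4, 1, 2, 4, 0)
    [5] (1, 0, 0, 2, 2)
    [6] (7, 1, 1, 0, 0)
    [7] (4, 1, 2, 4, 0)
    [8] (4, 2, 3, 1, 1)
    [9] (1, 2, 1, 5, 3)
    [10] (4, 2, 3, 1, 1)
    [11] (7, 1, 1, 0, 0)
    [12] (1, 2, 2, 0, 6)
    [13] (4, 2, 3, 1, 1)
    [14] (1, 2, 1, 5, 3)
    [15] (7, 1, 1, 0, 0)
    [16] (1, 0, 0, 2, 2)

Grouping the 16 weights by Ā_13-representative: 6 linkage classes.

[[1, 12], [2, 4, 7], [3, 6, 11, 15], [5, 16], [8, 10, 13], [9, 14]]


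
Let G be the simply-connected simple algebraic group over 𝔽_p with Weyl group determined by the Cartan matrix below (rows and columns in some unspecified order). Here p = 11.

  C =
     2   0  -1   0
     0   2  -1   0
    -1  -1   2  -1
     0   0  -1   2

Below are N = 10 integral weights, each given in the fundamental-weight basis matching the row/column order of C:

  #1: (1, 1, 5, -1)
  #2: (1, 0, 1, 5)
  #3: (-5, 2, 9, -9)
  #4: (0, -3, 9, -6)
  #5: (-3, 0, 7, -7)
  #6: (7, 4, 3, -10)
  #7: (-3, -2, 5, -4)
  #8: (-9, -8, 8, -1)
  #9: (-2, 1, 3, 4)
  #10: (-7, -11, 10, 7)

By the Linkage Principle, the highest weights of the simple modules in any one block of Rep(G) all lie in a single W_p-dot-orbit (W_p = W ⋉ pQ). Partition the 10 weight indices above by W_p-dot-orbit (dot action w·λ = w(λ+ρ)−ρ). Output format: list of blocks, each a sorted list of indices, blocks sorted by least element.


C ↔ D_4 under row/col permutation; |W(D_4)| = 192.

Each λ_j+ρ reduced to Ā_11; 4-tuples below use C's row order:

  λ_1 → (2, 2, 1, 0)
  λ_2 → (2, 1, 0, 6)
  λ_3 → (2, 1, 0, 6)
  λ_4 → (1, 2, 0, 5)
  λ_5 → (2, 1, 0, 6)
  λ_6 → (2, 1, 0, 3)
  λ_7 → (2, 1, 0, 3)
  λ_8 → (2, 1, 0, 6)
  λ_9 → (1, 2, 0, 5)
  λ_10 → (2, 2, 1, 0)

Grouping the 10 weights by Ā_11-representative: 4 linkage classes.

[[1, 10], [2, 3, 5, 8], [4, 9], [6, 7]]
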